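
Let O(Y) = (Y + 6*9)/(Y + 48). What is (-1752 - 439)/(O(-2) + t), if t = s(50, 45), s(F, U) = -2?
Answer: 50393/20 ≈ 2519.6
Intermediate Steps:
t = -2
O(Y) = (54 + Y)/(48 + Y) (O(Y) = (Y + 54)/(48 + Y) = (54 + Y)/(48 + Y))
(-1752 - 439)/(O(-2) + t) = (-1752 - 439)/((54 - 2)/(48 - 2) - 2) = -2191/(52/46 - 2) = -2191/((1/46)*52 - 2) = -2191/(26/23 - 2) = -2191/(-20/23) = -2191*(-23/20) = 50393/20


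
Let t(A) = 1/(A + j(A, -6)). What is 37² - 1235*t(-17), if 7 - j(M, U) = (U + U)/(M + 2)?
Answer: 80101/54 ≈ 1483.4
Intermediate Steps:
j(M, U) = 7 - 2*U/(2 + M) (j(M, U) = 7 - (U + U)/(M + 2) = 7 - 2*U/(2 + M))
t(A) = 1/(A + (26 + 7*A)/(2 + A)) (t(A) = 1/(A + (14 - 2*(-6) + 7*A)/(2 + A)) = 1/(A + (14 + 12 + 7*A)/(2 + A)) = 1/(A + (26 + 7*A)/(2 + A)))
37² - 1235*t(-17) = 37² - 1235*(2 - 17)/(26 + (-17)² + 9*(-17)) = 1369 - 1235*(-15)/(26 + 289 - 153) = 1369 - 1235*(-15)/162 = 1369 - 1235*(-5/54) = 1369 + 6175/54 = 80101/54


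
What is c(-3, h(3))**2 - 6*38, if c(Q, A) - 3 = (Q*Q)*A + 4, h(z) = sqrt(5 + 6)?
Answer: 712 + 126*sqrt(11) ≈ 1129.9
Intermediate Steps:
h(z) = sqrt(11)
c(Q, A) = 7 + A*Q**2 (c(Q, A) = 3 + ((Q*Q)*A + 4) = 3 + (Q**2*A + 4) = 3 + (A*Q**2 + 4) = 3 + (4 + A*Q**2) = 7 + A*Q**2)
c(-3, h(3))**2 - 6*38 = (7 + sqrt(11)*(-3)**2)**2 - 6*38 = (7 + sqrt(11)*9)**2 - 228 = (7 + 9*sqrt(11))**2 - 228 = -228 + (7 + 9*sqrt(11))**2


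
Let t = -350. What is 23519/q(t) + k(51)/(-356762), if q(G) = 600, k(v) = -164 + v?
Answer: 4195376639/107028600 ≈ 39.199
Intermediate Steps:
23519/q(t) + k(51)/(-356762) = 23519/600 + (-164 + 51)/(-356762) = 23519*(1/600) - 113*(-1/356762) = 23519/600 + 113/356762 = 4195376639/107028600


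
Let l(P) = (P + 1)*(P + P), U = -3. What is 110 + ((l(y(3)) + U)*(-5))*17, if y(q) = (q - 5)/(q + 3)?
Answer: 3625/9 ≈ 402.78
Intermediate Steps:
y(q) = (-5 + q)/(3 + q)
l(P) = 2*P*(1 + P) (l(P) = (1 + P)*(2*P) = 2*P*(1 + P))
110 + ((l(y(3)) + U)*(-5))*17 = 110 + ((2*((-5 + 3)/(3 + 3))*(1 + (-5 + 3)/(3 + 3)) - 3)*(-5))*17 = 110 + ((2*(-2/6)*(1 - 2/6) - 3)*(-5))*17 = 110 + ((2*((⅙)*(-2))*(1 + (⅙)*(-2)) - 3)*(-5))*17 = 110 + ((2*(-⅓)*(1 - ⅓) - 3)*(-5))*17 = 110 + ((2*(-⅓)*(⅔) - 3)*(-5))*17 = 110 + ((-4/9 - 3)*(-5))*17 = 110 - 31/9*(-5)*17 = 110 + (155/9)*17 = 110 + 2635/9 = 3625/9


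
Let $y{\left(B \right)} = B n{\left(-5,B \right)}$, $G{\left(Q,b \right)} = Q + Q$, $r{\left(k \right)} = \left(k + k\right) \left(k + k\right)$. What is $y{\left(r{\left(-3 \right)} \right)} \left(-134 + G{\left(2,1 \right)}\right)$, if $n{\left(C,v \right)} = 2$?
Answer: $-9360$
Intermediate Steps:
$r{\left(k \right)} = 4 k^{2}$ ($r{\left(k \right)} = 2 k 2 k = 4 k^{2}$)
$G{\left(Q,b \right)} = 2 Q$
$y{\left(B \right)} = 2 B$ ($y{\left(B \right)} = B 2 = 2 B$)
$y{\left(r{\left(-3 \right)} \right)} \left(-134 + G{\left(2,1 \right)}\right) = 2 \cdot 4 \left(-3\right)^{2} \left(-134 + 2 \cdot 2\right) = 2 \cdot 4 \cdot 9 \left(-134 + 4\right) = 2 \cdot 36 \left(-130\right) = 72 \left(-130\right) = -9360$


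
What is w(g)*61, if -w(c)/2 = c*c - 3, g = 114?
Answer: -1585146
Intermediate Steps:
w(c) = 6 - 2*c² (w(c) = -2*(c*c - 3) = -2*(c² - 3) = -2*(-3 + c²) = 6 - 2*c²)
w(g)*61 = (6 - 2*114²)*61 = (6 - 2*12996)*61 = (6 - 25992)*61 = -25986*61 = -1585146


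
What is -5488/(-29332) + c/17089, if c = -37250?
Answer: -249708142/125313637 ≈ -1.9927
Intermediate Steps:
-5488/(-29332) + c/17089 = -5488/(-29332) - 37250/17089 = -5488*(-1/29332) - 37250*1/17089 = 1372/7333 - 37250/17089 = -249708142/125313637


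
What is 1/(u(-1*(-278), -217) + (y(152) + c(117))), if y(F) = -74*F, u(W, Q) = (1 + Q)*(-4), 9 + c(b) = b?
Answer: -1/10276 ≈ -9.7314e-5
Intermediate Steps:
c(b) = -9 + b
u(W, Q) = -4 - 4*Q
1/(u(-1*(-278), -217) + (y(152) + c(117))) = 1/((-4 - 4*(-217)) + (-74*152 + (-9 + 117))) = 1/((-4 + 868) + (-11248 + 108)) = 1/(864 - 11140) = 1/(-10276) = -1/10276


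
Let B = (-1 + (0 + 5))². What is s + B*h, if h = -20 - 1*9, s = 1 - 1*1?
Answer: -464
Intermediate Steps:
s = 0 (s = 1 - 1 = 0)
B = 16 (B = (-1 + 5)² = 4² = 16)
h = -29 (h = -20 - 9 = -29)
s + B*h = 0 + 16*(-29) = 0 - 464 = -464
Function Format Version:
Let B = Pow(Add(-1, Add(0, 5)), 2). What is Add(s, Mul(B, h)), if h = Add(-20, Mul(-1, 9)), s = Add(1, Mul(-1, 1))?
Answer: -464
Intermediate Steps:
s = 0 (s = Add(1, -1) = 0)
B = 16 (B = Pow(Add(-1, 5), 2) = Pow(4, 2) = 16)
h = -29 (h = Add(-20, -9) = -29)
Add(s, Mul(B, h)) = Add(0, Mul(16, -29)) = Add(0, -464) = -464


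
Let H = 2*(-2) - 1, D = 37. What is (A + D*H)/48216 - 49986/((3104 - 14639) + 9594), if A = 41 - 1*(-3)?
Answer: 267761255/10398584 ≈ 25.750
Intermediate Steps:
H = -5 (H = -4 - 1 = -5)
A = 44 (A = 41 + 3 = 44)
(A + D*H)/48216 - 49986/((3104 - 14639) + 9594) = (44 + 37*(-5))/48216 - 49986/((3104 - 14639) + 9594) = (44 - 185)*(1/48216) - 49986/(-11535 + 9594) = -141*1/48216 - 49986/(-1941) = -47/16072 - 49986*(-1/1941) = -47/16072 + 16662/647 = 267761255/10398584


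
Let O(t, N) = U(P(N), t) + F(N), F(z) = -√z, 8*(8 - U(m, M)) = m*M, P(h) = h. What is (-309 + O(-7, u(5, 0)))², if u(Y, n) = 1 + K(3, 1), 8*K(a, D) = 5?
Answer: 367610585/4096 + 19173*√26/128 ≈ 90513.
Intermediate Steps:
K(a, D) = 5/8 (K(a, D) = (⅛)*5 = 5/8)
U(m, M) = 8 - M*m/8 (U(m, M) = 8 - m*M/8 = 8 - M*m/8)
u(Y, n) = 13/8 (u(Y, n) = 1 + 5/8 = 13/8)
O(t, N) = 8 - √N - N*t/8 (O(t, N) = (8 - t*N/8) - √N = (8 - N*t/8) - √N = 8 - √N - N*t/8)
(-309 + O(-7, u(5, 0)))² = (-309 + (8 - √(13/8) - ⅛*13/8*(-7)))² = (-309 + (8 - √26/4 + 91/64))² = (-309 + (603/64 - √26/4))² = (-19173/64 - √26/4)²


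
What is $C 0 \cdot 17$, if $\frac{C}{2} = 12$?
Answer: $0$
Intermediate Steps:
$C = 24$ ($C = 2 \cdot 12 = 24$)
$C 0 \cdot 17 = 24 \cdot 0 \cdot 17 = 0 \cdot 17 = 0$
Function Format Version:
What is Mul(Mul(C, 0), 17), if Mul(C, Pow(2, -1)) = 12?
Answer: 0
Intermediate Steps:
C = 24 (C = Mul(2, 12) = 24)
Mul(Mul(C, 0), 17) = Mul(Mul(24, 0), 17) = Mul(0, 17) = 0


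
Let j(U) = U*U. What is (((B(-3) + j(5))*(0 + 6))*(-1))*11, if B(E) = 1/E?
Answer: -1628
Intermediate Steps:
j(U) = U²
B(E) = 1/E
(((B(-3) + j(5))*(0 + 6))*(-1))*11 = (((1/(-3) + 5²)*(0 + 6))*(-1))*11 = (((-⅓ + 25)*6)*(-1))*11 = (((74/3)*6)*(-1))*11 = (148*(-1))*11 = -148*11 = -1628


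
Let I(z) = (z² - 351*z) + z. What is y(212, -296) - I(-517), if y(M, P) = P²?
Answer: -360623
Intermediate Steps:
I(z) = z² - 350*z
y(212, -296) - I(-517) = (-296)² - (-517)*(-350 - 517) = 87616 - (-517)*(-867) = 87616 - 1*448239 = 87616 - 448239 = -360623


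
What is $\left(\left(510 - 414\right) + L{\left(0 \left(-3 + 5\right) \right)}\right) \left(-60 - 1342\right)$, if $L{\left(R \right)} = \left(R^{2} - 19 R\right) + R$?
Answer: $-134592$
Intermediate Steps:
$L{\left(R \right)} = R^{2} - 18 R$
$\left(\left(510 - 414\right) + L{\left(0 \left(-3 + 5\right) \right)}\right) \left(-60 - 1342\right) = \left(\left(510 - 414\right) + 0 \left(-3 + 5\right) \left(-18 + 0 \left(-3 + 5\right)\right)\right) \left(-60 - 1342\right) = \left(96 + 0 \cdot 2 \left(-18 + 0 \cdot 2\right)\right) \left(-1402\right) = \left(96 + 0 \left(-18 + 0\right)\right) \left(-1402\right) = \left(96 + 0 \left(-18\right)\right) \left(-1402\right) = \left(96 + 0\right) \left(-1402\right) = 96 \left(-1402\right) = -134592$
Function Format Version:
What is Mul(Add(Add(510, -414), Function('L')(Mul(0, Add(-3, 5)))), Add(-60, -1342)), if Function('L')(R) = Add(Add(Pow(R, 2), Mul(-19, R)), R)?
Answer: -134592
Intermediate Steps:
Function('L')(R) = Add(Pow(R, 2), Mul(-18, R))
Mul(Add(Add(510, -414), Function('L')(Mul(0, Add(-3, 5)))), Add(-60, -1342)) = Mul(Add(Add(510, -414), Mul(Mul(0, Add(-3, 5)), Add(-18, Mul(0, Add(-3, 5))))), Add(-60, -1342)) = Mul(Add(96, Mul(Mul(0, 2), Add(-18, Mul(0, 2)))), -1402) = Mul(Add(96, Mul(0, Add(-18, 0))), -1402) = Mul(Add(96, Mul(0, -18)), -1402) = Mul(Add(96, 0), -1402) = Mul(96, -1402) = -134592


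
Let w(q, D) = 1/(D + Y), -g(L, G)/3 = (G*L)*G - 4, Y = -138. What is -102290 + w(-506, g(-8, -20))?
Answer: -969095459/9474 ≈ -1.0229e+5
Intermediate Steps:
g(L, G) = 12 - 3*L*G² (g(L, G) = -3*((G*L)*G - 4) = -3*(L*G² - 4) = -3*(-4 + L*G²) = 12 - 3*L*G²)
w(q, D) = 1/(-138 + D) (w(q, D) = 1/(D - 138) = 1/(-138 + D))
-102290 + w(-506, g(-8, -20)) = -102290 + 1/(-138 + (12 - 3*(-8)*(-20)²)) = -102290 + 1/(-138 + (12 - 3*(-8)*400)) = -102290 + 1/(-138 + (12 + 9600)) = -102290 + 1/(-138 + 9612) = -102290 + 1/9474 = -969095459/9474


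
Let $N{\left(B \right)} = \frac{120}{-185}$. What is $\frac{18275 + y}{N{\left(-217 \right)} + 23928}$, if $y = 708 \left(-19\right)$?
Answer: $\frac{3367}{16704} \approx 0.20157$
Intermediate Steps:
$N{\left(B \right)} = - \frac{24}{37}$ ($N{\left(B \right)} = 120 \left(- \frac{1}{185}\right) = - \frac{24}{37}$)
$y = -13452$
$\frac{18275 + y}{N{\left(-217 \right)} + 23928} = \frac{18275 - 13452}{- \frac{24}{37} + 23928} = \frac{4823}{\frac{885312}{37}} = 4823 \cdot \frac{37}{885312} = \frac{3367}{16704}$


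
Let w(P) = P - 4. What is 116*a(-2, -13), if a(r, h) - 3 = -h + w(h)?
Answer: -116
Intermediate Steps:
w(P) = -4 + P
a(r, h) = -1 (a(r, h) = 3 + (-h + (-4 + h)) = 3 - 4 = -1)
116*a(-2, -13) = 116*(-1) = -116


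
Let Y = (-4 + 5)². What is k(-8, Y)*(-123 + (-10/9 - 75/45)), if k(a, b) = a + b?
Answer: 7924/9 ≈ 880.44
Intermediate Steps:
Y = 1 (Y = 1² = 1)
k(-8, Y)*(-123 + (-10/9 - 75/45)) = (-8 + 1)*(-123 + (-10/9 - 75/45)) = -7*(-123 + (-10*⅑ - 75*1/45)) = -7*(-123 + (-10/9 - 5/3)) = -7*(-123 - 25/9) = -7*(-1132/9) = 7924/9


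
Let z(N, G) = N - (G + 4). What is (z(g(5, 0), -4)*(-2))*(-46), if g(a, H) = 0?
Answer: 0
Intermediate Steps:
z(N, G) = -4 + N - G (z(N, G) = N - (4 + G) = N + (-4 - G) = -4 + N - G)
(z(g(5, 0), -4)*(-2))*(-46) = ((-4 + 0 - 1*(-4))*(-2))*(-46) = ((-4 + 0 + 4)*(-2))*(-46) = (0*(-2))*(-46) = 0*(-46) = 0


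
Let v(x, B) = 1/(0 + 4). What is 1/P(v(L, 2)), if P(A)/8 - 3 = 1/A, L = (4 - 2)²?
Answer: 1/56 ≈ 0.017857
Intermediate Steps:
L = 4 (L = 2² = 4)
v(x, B) = ¼ (v(x, B) = 1/4 = ¼)
P(A) = 24 + 8/A
1/P(v(L, 2)) = 1/(24 + 8/(¼)) = 1/(24 + 8*4) = 1/(24 + 32) = 1/56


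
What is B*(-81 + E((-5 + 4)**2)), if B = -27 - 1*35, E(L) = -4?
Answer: 5270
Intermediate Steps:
B = -62 (B = -27 - 35 = -62)
B*(-81 + E((-5 + 4)**2)) = -62*(-81 - 4) = -62*(-85) = 5270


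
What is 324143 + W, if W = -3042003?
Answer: -2717860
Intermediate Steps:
324143 + W = 324143 - 3042003 = -2717860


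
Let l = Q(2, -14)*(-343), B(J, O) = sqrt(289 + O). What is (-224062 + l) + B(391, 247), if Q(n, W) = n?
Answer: -224748 + 2*sqrt(134) ≈ -2.2472e+5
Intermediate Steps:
l = -686 (l = 2*(-343) = -686)
(-224062 + l) + B(391, 247) = (-224062 - 686) + sqrt(289 + 247) = -224748 + sqrt(536) = -224748 + 2*sqrt(134)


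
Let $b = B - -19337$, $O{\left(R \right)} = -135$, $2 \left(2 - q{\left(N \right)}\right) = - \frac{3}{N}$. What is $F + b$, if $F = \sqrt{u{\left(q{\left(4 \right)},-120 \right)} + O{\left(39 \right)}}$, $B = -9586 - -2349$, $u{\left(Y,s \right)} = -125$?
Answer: $12100 + 2 i \sqrt{65} \approx 12100.0 + 16.125 i$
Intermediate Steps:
$q{\left(N \right)} = 2 + \frac{3}{2 N}$ ($q{\left(N \right)} = 2 - \frac{\left(-3\right) \frac{1}{N}}{2} = 2 + \frac{3}{2 N}$)
$B = -7237$ ($B = -9586 + 2349 = -7237$)
$F = 2 i \sqrt{65}$ ($F = \sqrt{-125 - 135} = \sqrt{-260} = 2 i \sqrt{65} \approx 16.125 i$)
$b = 12100$ ($b = -7237 - -19337 = -7237 + 19337 = 12100$)
$F + b = 2 i \sqrt{65} + 12100 = 12100 + 2 i \sqrt{65}$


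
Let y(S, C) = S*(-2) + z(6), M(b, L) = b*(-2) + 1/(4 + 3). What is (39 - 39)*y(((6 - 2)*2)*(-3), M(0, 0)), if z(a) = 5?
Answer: 0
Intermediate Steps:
M(b, L) = 1/7 - 2*b (M(b, L) = -2*b + 1/7 = 1/7 - 2*b)
y(S, C) = 5 - 2*S (y(S, C) = S*(-2) + 5 = -2*S + 5 = 5 - 2*S)
(39 - 39)*y(((6 - 2)*2)*(-3), M(0, 0)) = (39 - 39)*(5 - 2*(6 - 2)*2*(-3)) = 0*(5 - 2*4*2*(-3)) = 0*(5 - 16*(-3)) = 0*(5 - 2*(-24)) = 0*(5 + 48) = 0*53 = 0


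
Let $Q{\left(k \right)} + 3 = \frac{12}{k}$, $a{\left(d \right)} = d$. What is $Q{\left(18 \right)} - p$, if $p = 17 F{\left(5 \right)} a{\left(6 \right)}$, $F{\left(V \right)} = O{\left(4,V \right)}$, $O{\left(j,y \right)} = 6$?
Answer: $- \frac{1843}{3} \approx -614.33$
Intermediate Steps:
$Q{\left(k \right)} = -3 + \frac{12}{k}$
$F{\left(V \right)} = 6$
$p = 612$ ($p = 17 \cdot 6 \cdot 6 = 102 \cdot 6 = 612$)
$Q{\left(18 \right)} - p = \left(-3 + \frac{12}{18}\right) - 612 = \left(-3 + 12 \cdot \frac{1}{18}\right) - 612 = \left(-3 + \frac{2}{3}\right) - 612 = - \frac{7}{3} - 612 = - \frac{1843}{3}$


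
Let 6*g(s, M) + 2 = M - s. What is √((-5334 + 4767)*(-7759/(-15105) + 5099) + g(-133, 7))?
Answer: I*√73300563690535/5035 ≈ 1700.4*I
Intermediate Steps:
g(s, M) = -⅓ - s/6 + M/6 (g(s, M) = -⅓ + (M - s)/6 = -⅓ + (-s/6 + M/6) = -⅓ - s/6 + M/6)
√((-5334 + 4767)*(-7759/(-15105) + 5099) + g(-133, 7)) = √((-5334 + 4767)*(-7759/(-15105) + 5099) + (-⅓ - ⅙*(-133) + (⅙)*7)) = √(-567*(-7759*(-1/15105) + 5099) + (-⅓ + 133/6 + 7/6)) = √(-567*(7759/15105 + 5099) + 23) = √(-567*77028154/15105 + 23) = √(-14558321106/5035 + 23) = √(-14558205301/5035) = I*√73300563690535/5035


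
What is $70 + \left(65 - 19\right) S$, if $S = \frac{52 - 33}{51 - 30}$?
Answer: $\frac{2344}{21} \approx 111.62$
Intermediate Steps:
$S = \frac{19}{21} \approx 0.90476$
$70 + \left(65 - 19\right) S = 70 + \left(65 - 19\right) \frac{19}{21} = 70 + 46 \cdot \frac{19}{21} = 70 + \frac{874}{21} = \frac{2344}{21}$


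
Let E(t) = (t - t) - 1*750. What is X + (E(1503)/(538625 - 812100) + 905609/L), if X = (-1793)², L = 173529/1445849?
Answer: 20425775548638988/1898233731 ≈ 1.0760e+7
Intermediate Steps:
L = 173529/1445849 (L = 173529*(1/1445849) = 173529/1445849 ≈ 0.12002)
E(t) = -750 (E(t) = 0 - 750 = -750)
X = 3214849
X + (E(1503)/(538625 - 812100) + 905609/L) = 3214849 + (-750/(538625 - 812100) + 905609/(173529/1445849)) = 3214849 + (-750/(-273475) + 905609*(1445849/173529)) = 3214849 + (-750*(-1/273475) + 1309373867041/173529) = 3214849 + (30/10939 + 1309373867041/173529) = 3214849 + 14323240736767369/1898233731 = 20425775548638988/1898233731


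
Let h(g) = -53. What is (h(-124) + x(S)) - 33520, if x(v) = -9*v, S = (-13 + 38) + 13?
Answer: -33915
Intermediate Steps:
S = 38 (S = 25 + 13 = 38)
(h(-124) + x(S)) - 33520 = (-53 - 9*38) - 33520 = (-53 - 342) - 33520 = -395 - 33520 = -33915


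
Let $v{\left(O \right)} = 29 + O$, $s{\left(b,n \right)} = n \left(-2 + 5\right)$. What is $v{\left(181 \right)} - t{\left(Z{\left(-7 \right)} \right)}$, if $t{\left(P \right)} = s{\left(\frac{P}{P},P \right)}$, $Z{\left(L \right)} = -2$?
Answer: $216$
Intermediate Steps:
$s{\left(b,n \right)} = 3 n$ ($s{\left(b,n \right)} = n 3 = 3 n$)
$t{\left(P \right)} = 3 P$
$v{\left(181 \right)} - t{\left(Z{\left(-7 \right)} \right)} = \left(29 + 181\right) - 3 \left(-2\right) = 210 - -6 = 210 + 6 = 216$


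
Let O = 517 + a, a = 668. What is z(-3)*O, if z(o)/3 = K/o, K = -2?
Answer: 2370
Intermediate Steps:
z(o) = -6/o (z(o) = 3*(-2/o) = -6/o)
O = 1185 (O = 517 + 668 = 1185)
z(-3)*O = -6/(-3)*1185 = -6*(-1/3)*1185 = 2*1185 = 2370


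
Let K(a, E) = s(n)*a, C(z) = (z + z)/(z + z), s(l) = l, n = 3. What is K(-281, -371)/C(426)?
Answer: -843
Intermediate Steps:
C(z) = 1 (C(z) = (2*z)/((2*z)) = (2*z)*(1/(2*z)) = 1)
K(a, E) = 3*a
K(-281, -371)/C(426) = (3*(-281))/1 = -843*1 = -843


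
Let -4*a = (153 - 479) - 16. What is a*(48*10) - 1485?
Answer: 39555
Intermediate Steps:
a = 171/2 (a = -((153 - 479) - 16)/4 = -(-326 - 16)/4 = -¼*(-342) = 171/2 ≈ 85.500)
a*(48*10) - 1485 = 171*(48*10)/2 - 1485 = (171/2)*480 - 1485 = 41040 - 1485 = 39555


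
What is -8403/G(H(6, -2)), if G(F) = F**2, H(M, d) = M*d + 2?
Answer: -8403/100 ≈ -84.030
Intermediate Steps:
H(M, d) = 2 + M*d
-8403/G(H(6, -2)) = -8403/(2 + 6*(-2))**2 = -8403/(2 - 12)**2 = -8403/((-10)**2) = -8403/100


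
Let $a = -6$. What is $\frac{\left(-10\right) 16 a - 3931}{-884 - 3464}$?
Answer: $\frac{2971}{4348} \approx 0.6833$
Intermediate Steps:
$\frac{\left(-10\right) 16 a - 3931}{-884 - 3464} = \frac{\left(-10\right) 16 \left(-6\right) - 3931}{-884 - 3464} = \frac{\left(-160\right) \left(-6\right) - 3931}{-4348} = \left(960 - 3931\right) \left(- \frac{1}{4348}\right) = \left(-2971\right) \left(- \frac{1}{4348}\right) = \frac{2971}{4348}$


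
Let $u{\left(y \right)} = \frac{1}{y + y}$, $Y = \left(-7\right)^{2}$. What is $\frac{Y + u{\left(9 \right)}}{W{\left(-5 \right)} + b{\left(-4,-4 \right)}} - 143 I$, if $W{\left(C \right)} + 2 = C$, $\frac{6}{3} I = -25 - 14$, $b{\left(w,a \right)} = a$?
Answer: $\frac{275620}{99} \approx 2784.0$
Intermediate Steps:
$Y = 49$
$u{\left(y \right)} = \frac{1}{2 y}$
$I = - \frac{39}{2}$ ($I = \frac{-25 - 14}{2} = \frac{1}{2} \left(-39\right) = - \frac{39}{2} \approx -19.5$)
$W{\left(C \right)} = -2 + C$
$\frac{Y + u{\left(9 \right)}}{W{\left(-5 \right)} + b{\left(-4,-4 \right)}} - 143 I = \frac{49 + \frac{1}{2 \cdot 9}}{\left(-2 - 5\right) - 4} - - \frac{5577}{2} = \frac{49 + \frac{1}{2} \cdot \frac{1}{9}}{-7 - 4} + \frac{5577}{2} = \frac{49 + \frac{1}{18}}{-11} + \frac{5577}{2} = \frac{883}{18} \left(- \frac{1}{11}\right) + \frac{5577}{2} = - \frac{883}{198} + \frac{5577}{2} = \frac{275620}{99}$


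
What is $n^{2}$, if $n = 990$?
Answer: $980100$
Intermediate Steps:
$n^{2} = 990^{2} = 980100$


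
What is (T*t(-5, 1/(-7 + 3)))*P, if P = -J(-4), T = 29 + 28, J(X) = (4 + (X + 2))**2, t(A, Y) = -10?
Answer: 2280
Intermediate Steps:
J(X) = (6 + X)**2 (J(X) = (4 + (2 + X))**2 = (6 + X)**2)
T = 57
P = -4 (P = -(6 - 4)**2 = -1*2**2 = -1*4 = -4)
(T*t(-5, 1/(-7 + 3)))*P = (57*(-10))*(-4) = -570*(-4) = 2280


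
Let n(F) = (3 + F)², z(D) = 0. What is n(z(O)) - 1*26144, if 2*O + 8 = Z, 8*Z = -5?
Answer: -26135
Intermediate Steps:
Z = -5/8 (Z = (⅛)*(-5) = -5/8 ≈ -0.62500)
O = -69/16 (O = -4 + (½)*(-5/8) = -4 - 5/16 = -69/16 ≈ -4.3125)
n(z(O)) - 1*26144 = (3 + 0)² - 1*26144 = 3² - 26144 = 9 - 26144 = -26135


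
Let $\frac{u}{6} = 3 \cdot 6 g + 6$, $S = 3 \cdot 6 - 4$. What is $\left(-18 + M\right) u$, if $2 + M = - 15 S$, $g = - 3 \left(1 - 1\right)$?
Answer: $-8280$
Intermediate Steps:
$g = 0$ ($g = \left(-3\right) 0 = 0$)
$S = 14$ ($S = 18 - 4 = 14$)
$u = 36$ ($u = 6 \left(3 \cdot 6 \cdot 0 + 6\right) = 6 \left(3 \cdot 0 + 6\right) = 6 \left(0 + 6\right) = 6 \cdot 6 = 36$)
$M = -212$ ($M = -2 - 210 = -212$)
$\left(-18 + M\right) u = \left(-18 - 212\right) 36 = \left(-230\right) 36 = -8280$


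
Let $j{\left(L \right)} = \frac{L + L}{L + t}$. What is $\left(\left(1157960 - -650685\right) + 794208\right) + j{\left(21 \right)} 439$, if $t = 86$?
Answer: $\frac{278523709}{107} \approx 2.603 \cdot 10^{6}$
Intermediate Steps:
$j{\left(L \right)} = \frac{2 L}{86 + L}$ ($j{\left(L \right)} = \frac{L + L}{L + 86} = \frac{2 L}{86 + L}$)
$\left(\left(1157960 - -650685\right) + 794208\right) + j{\left(21 \right)} 439 = \left(\left(1157960 - -650685\right) + 794208\right) + 2 \cdot 21 \frac{1}{86 + 21} \cdot 439 = \left(\left(1157960 + 650685\right) + 794208\right) + 2 \cdot 21 \cdot \frac{1}{107} \cdot 439 = \left(1808645 + 794208\right) + 2 \cdot 21 \cdot \frac{1}{107} \cdot 439 = 2602853 + \frac{42}{107} \cdot 439 = 2602853 + \frac{18438}{107} = \frac{278523709}{107}$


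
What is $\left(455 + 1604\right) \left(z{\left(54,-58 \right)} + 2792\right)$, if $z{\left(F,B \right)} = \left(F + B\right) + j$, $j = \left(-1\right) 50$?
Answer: $5637542$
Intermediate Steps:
$j = -50$
$z{\left(F,B \right)} = -50 + B + F$ ($z{\left(F,B \right)} = \left(F + B\right) - 50 = \left(B + F\right) - 50 = -50 + B + F$)
$\left(455 + 1604\right) \left(z{\left(54,-58 \right)} + 2792\right) = \left(455 + 1604\right) \left(\left(-50 - 58 + 54\right) + 2792\right) = 2059 \left(-54 + 2792\right) = 2059 \cdot 2738 = 5637542$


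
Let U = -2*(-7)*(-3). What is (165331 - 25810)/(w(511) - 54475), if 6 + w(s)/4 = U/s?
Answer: -10185033/3978451 ≈ -2.5601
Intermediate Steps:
U = -42 (U = 14*(-3) = -42)
w(s) = -24 - 168/s (w(s) = -24 + 4*(-42/s) = -24 - 168/s)
(165331 - 25810)/(w(511) - 54475) = (165331 - 25810)/((-24 - 168/511) - 54475) = 139521/((-24 - 168*1/511) - 54475) = 139521/((-24 - 24/73) - 54475) = 139521/(-1776/73 - 54475) = 139521/(-3978451/73) = 139521*(-73/3978451) = -10185033/3978451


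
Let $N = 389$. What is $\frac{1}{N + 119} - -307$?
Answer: $\frac{155957}{508} \approx 307.0$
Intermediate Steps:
$\frac{1}{N + 119} - -307 = \frac{1}{389 + 119} - -307 = \frac{1}{508} + 307 = \frac{155957}{508}$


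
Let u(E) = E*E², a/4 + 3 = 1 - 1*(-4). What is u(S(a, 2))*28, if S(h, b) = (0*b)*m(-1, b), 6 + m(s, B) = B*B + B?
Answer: 0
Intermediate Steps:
m(s, B) = -6 + B + B² (m(s, B) = -6 + (B*B + B) = -6 + (B² + B) = -6 + (B + B²) = -6 + B + B²)
a = 8 (a = -12 + 4*(1 - 1*(-4)) = -12 + 4*(1 + 4) = -12 + 4*5 = -12 + 20 = 8)
S(h, b) = 0 (S(h, b) = (0*b)*(-6 + b + b²) = 0*(-6 + b + b²) = 0)
u(E) = E³
u(S(a, 2))*28 = 0³*28 = 0*28 = 0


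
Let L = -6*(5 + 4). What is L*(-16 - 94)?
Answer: 5940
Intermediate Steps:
L = -54 (L = -6*9 = -54)
L*(-16 - 94) = -54*(-16 - 94) = -54*(-110) = 5940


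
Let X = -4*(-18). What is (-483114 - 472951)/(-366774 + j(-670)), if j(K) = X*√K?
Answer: 58443297385/22421106726 + 1912130*I*√670/3736851121 ≈ 2.6066 + 0.013245*I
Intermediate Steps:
X = 72
j(K) = 72*√K
(-483114 - 472951)/(-366774 + j(-670)) = (-483114 - 472951)/(-366774 + 72*√(-670)) = -956065/(-366774 + 72*(I*√670)) = -956065/(-366774 + 72*I*√670)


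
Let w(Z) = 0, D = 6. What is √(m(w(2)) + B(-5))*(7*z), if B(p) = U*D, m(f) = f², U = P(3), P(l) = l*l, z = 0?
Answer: 0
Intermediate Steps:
P(l) = l²
U = 9 (U = 3² = 9)
B(p) = 54 (B(p) = 9*6 = 54)
√(m(w(2)) + B(-5))*(7*z) = √(0² + 54)*(7*0) = √(0 + 54)*0 = √54*0 = (3*√6)*0 = 0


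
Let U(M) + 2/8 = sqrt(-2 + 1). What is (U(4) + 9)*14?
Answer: 245/2 + 14*I ≈ 122.5 + 14.0*I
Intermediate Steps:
U(M) = -1/4 + I (U(M) = -1/4 + sqrt(-2 + 1) = -1/4 + sqrt(-1) = -1/4 + I)
(U(4) + 9)*14 = ((-1/4 + I) + 9)*14 = (35/4 + I)*14 = 245/2 + 14*I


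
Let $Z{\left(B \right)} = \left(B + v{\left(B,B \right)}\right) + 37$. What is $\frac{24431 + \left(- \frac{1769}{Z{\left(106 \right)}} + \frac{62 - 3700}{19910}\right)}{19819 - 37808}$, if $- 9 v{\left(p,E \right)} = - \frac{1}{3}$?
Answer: $- \frac{938796850867}{691608871690} \approx -1.3574$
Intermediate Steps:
$v{\left(p,E \right)} = \frac{1}{27}$ ($v{\left(p,E \right)} = - \frac{\left(-1\right) \frac{1}{3}}{9} = \left(- \frac{1}{9}\right) \left(- \frac{1}{3}\right) = \frac{1}{27}$)
$Z{\left(B \right)} = \frac{1000}{27} + B$ ($Z{\left(B \right)} = \left(B + \frac{1}{27}\right) + 37 = \left(\frac{1}{27} + B\right) + 37 = \frac{1000}{27} + B$)
$\frac{24431 + \left(- \frac{1769}{Z{\left(106 \right)}} + \frac{62 - 3700}{19910}\right)}{19819 - 37808} = \frac{24431 + \left(- \frac{1769}{\frac{1000}{27} + 106} + \frac{62 - 3700}{19910}\right)}{19819 - 37808} = \frac{24431 - \left(\frac{47763}{3862} - \left(62 - 3700\right) \frac{1}{19910}\right)}{-17989} = \left(24431 - \frac{482505643}{38446210}\right) \left(- \frac{1}{17989}\right) = \frac{938796850867}{38446210} \left(- \frac{1}{17989}\right) = - \frac{938796850867}{691608871690}$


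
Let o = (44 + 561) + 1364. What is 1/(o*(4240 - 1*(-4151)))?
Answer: 1/16521879 ≈ 6.0526e-8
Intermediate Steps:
o = 1969 (o = 605 + 1364 = 1969)
1/(o*(4240 - 1*(-4151))) = 1/(1969*(4240 - 1*(-4151))) = 1/(1969*(4240 + 4151)) = (1/1969)/8391 = (1/1969)*(1/8391) = 1/16521879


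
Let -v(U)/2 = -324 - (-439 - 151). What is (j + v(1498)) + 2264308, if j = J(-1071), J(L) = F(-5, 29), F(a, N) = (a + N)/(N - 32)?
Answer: 2263768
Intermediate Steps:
F(a, N) = (N + a)/(-32 + N)
J(L) = -8 (J(L) = (29 - 5)/(-32 + 29) = 24/(-3) = -1/3*24 = -8)
j = -8
v(U) = -532 (v(U) = -2*(-324 - (-439 - 151)) = -2*(-324 - 1*(-590)) = -2*(-324 + 590) = -2*266 = -532)
(j + v(1498)) + 2264308 = (-8 - 532) + 2264308 = -540 + 2264308 = 2263768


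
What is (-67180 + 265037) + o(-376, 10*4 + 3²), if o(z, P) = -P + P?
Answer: 197857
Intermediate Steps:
o(z, P) = 0
(-67180 + 265037) + o(-376, 10*4 + 3²) = (-67180 + 265037) + 0 = 197857 + 0 = 197857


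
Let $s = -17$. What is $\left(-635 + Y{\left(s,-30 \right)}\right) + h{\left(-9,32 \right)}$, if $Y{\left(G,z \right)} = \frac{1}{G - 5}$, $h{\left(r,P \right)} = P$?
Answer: $- \frac{13267}{22} \approx -603.04$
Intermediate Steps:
$Y{\left(G,z \right)} = \frac{1}{-5 + G}$
$\left(-635 + Y{\left(s,-30 \right)}\right) + h{\left(-9,32 \right)} = \left(-635 + \frac{1}{-5 - 17}\right) + 32 = \left(-635 + \frac{1}{-22}\right) + 32 = \left(-635 - \frac{1}{22}\right) + 32 = - \frac{13971}{22} + 32 = - \frac{13267}{22}$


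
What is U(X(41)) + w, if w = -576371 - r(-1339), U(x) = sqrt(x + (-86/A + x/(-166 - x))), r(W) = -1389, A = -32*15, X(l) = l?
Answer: -574982 + sqrt(78044405)/1380 ≈ -5.7498e+5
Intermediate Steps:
A = -480
U(x) = sqrt(43/240 + x + x/(-166 - x)) (U(x) = sqrt(x + (-86/(-480) + x/(-166 - x))) = sqrt(x + (-86*(-1/480) + x/(-166 - x))) = sqrt(x + (43/240 + x/(-166 - x))) = sqrt(43/240 + x + x/(-166 - x)))
w = -574982 (w = -576371 - 1*(-1389) = -576371 + 1389 = -574982)
U(X(41)) + w = sqrt(645 + 3600*41 - 3600*41/(166 + 41))/60 - 574982 = sqrt(645 + 147600 - 3600*41/207)/60 - 574982 = sqrt(645 + 147600 - 3600*41*1/207)/60 - 574982 = sqrt(645 + 147600 - 16400/23)/60 - 574982 = sqrt(3393235/23)/60 - 574982 = (sqrt(78044405)/23)/60 - 574982 = sqrt(78044405)/1380 - 574982 = -574982 + sqrt(78044405)/1380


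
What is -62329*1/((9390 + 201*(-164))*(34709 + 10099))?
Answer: 62329/1056303792 ≈ 5.9007e-5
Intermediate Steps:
-62329*1/((9390 + 201*(-164))*(34709 + 10099)) = -62329*1/(44808*(9390 - 32964)) = -62329/((-23574*44808)) = -62329/(-1056303792) = -62329*(-1/1056303792) = 62329/1056303792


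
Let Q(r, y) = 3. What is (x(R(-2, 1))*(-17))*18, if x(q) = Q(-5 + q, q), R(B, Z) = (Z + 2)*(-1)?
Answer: -918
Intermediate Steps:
R(B, Z) = -2 - Z (R(B, Z) = (2 + Z)*(-1) = -2 - Z)
x(q) = 3
(x(R(-2, 1))*(-17))*18 = (3*(-17))*18 = -51*18 = -918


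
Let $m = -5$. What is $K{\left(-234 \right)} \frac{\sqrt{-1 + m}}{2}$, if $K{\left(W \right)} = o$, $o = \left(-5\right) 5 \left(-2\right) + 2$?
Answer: $26 i \sqrt{6} \approx 63.687 i$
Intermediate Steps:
$o = 52$ ($o = \left(-25\right) \left(-2\right) + 2 = 50 + 2 = 52$)
$K{\left(W \right)} = 52$
$K{\left(-234 \right)} \frac{\sqrt{-1 + m}}{2} = 52 \frac{\sqrt{-1 - 5}}{2} = 52 \sqrt{-6} \cdot \frac{1}{2} = 52 i \sqrt{6} \cdot \frac{1}{2} = 52 \frac{i \sqrt{6}}{2} = 26 i \sqrt{6}$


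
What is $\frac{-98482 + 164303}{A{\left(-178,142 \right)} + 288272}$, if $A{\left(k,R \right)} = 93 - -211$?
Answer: $\frac{65821}{288576} \approx 0.22809$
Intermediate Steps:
$A{\left(k,R \right)} = 304$ ($A{\left(k,R \right)} = 93 + 211 = 304$)
$\frac{-98482 + 164303}{A{\left(-178,142 \right)} + 288272} = \frac{-98482 + 164303}{304 + 288272} = \frac{65821}{288576}$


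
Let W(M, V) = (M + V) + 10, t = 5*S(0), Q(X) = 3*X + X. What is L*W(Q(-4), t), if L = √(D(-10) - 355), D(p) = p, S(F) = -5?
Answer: -31*I*√365 ≈ -592.25*I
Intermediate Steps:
Q(X) = 4*X
t = -25 (t = 5*(-5) = -25)
L = I*√365 (L = √(-10 - 355) = √(-365) = I*√365 ≈ 19.105*I)
W(M, V) = 10 + M + V
L*W(Q(-4), t) = (I*√365)*(10 + 4*(-4) - 25) = (I*√365)*(10 - 16 - 25) = (I*√365)*(-31) = -31*I*√365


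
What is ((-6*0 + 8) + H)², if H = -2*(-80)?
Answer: 28224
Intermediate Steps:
H = 160
((-6*0 + 8) + H)² = ((-6*0 + 8) + 160)² = ((0 + 8) + 160)² = (8 + 160)² = 168² = 28224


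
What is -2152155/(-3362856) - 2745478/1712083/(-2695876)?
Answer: 827784769316382159/1293456275624030504 ≈ 0.63998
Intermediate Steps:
-2152155/(-3362856) - 2745478/1712083/(-2695876) = -2152155*(-1/3362856) - 2745478*1/1712083*(-1/2695876) = 717385/1120952 - 2745478/1712083*(-1/2695876) = 717385/1120952 + 1372739/2307781734854 = 827784769316382159/1293456275624030504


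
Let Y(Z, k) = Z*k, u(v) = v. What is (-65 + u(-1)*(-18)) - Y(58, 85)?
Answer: -4977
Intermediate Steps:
(-65 + u(-1)*(-18)) - Y(58, 85) = (-65 - 1*(-18)) - 58*85 = (-65 + 18) - 1*4930 = -47 - 4930 = -4977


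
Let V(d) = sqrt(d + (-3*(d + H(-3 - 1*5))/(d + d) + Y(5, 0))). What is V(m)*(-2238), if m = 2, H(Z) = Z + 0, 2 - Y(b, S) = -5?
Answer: -3357*sqrt(6) ≈ -8222.9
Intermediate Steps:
Y(b, S) = 7 (Y(b, S) = 2 - 1*(-5) = 2 + 5 = 7)
H(Z) = Z
V(d) = sqrt(7 + d - 3*(-8 + d)/(2*d)) (V(d) = sqrt(d + (-3*(d + (-3 - 1*5))/(d + d) + 7)) = sqrt(d + (-3*(d + (-3 - 5))/(2*d) + 7)) = sqrt(d + (-3*(d - 8)*1/(2*d) + 7)) = sqrt(d + (-3*(-8 + d)*1/(2*d) + 7)) = sqrt(d + (-3*(-8 + d)/(2*d) + 7)) = sqrt(d + (7 - 3*(-8 + d)/(2*d))) = sqrt(7 + d - 3*(-8 + d)/(2*d)))
V(m)*(-2238) = (sqrt(22 + 4*2 + 48/2)/2)*(-2238) = (sqrt(22 + 8 + 48*(1/2))/2)*(-2238) = (sqrt(22 + 8 + 24)/2)*(-2238) = (sqrt(54)/2)*(-2238) = ((3*sqrt(6))/2)*(-2238) = (3*sqrt(6)/2)*(-2238) = -3357*sqrt(6)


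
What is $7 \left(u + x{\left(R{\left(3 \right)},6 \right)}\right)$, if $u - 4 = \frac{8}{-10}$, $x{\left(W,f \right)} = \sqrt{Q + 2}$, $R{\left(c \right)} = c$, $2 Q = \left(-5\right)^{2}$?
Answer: $\frac{112}{5} + \frac{7 \sqrt{58}}{2} \approx 49.055$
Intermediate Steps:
$Q = \frac{25}{2}$ ($Q = \frac{\left(-5\right)^{2}}{2} = \frac{1}{2} \cdot 25 = \frac{25}{2} \approx 12.5$)
$x{\left(W,f \right)} = \frac{\sqrt{58}}{2}$ ($x{\left(W,f \right)} = \sqrt{\frac{25}{2} + 2} = \sqrt{\frac{29}{2}} = \frac{\sqrt{58}}{2}$)
$u = \frac{16}{5}$ ($u = 4 + \frac{8}{-10} = 4 + 8 \left(- \frac{1}{10}\right) = 4 - \frac{4}{5} = \frac{16}{5} \approx 3.2$)
$7 \left(u + x{\left(R{\left(3 \right)},6 \right)}\right) = 7 \left(\frac{16}{5} + \frac{\sqrt{58}}{2}\right) = \frac{112}{5} + \frac{7 \sqrt{58}}{2}$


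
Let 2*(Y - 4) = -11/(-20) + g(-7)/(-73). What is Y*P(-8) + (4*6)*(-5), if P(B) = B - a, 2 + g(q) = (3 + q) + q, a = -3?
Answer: -82823/584 ≈ -141.82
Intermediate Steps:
g(q) = 1 + 2*q (g(q) = -2 + ((3 + q) + q) = -2 + (3 + 2*q) = 1 + 2*q)
P(B) = 3 + B (P(B) = B - 1*(-3) = B + 3 = 3 + B)
Y = 12743/2920 (Y = 4 + (-11/(-20) + (1 + 2*(-7))/(-73))/2 = 4 + (-11*(-1/20) + (1 - 14)*(-1/73))/2 = 4 + (11/20 - 13*(-1/73))/2 = 4 + (11/20 + 13/73)/2 = 4 + (½)*(1063/1460) = 4 + 1063/2920 = 12743/2920 ≈ 4.3640)
Y*P(-8) + (4*6)*(-5) = 12743*(3 - 8)/2920 + (4*6)*(-5) = (12743/2920)*(-5) + 24*(-5) = -12743/584 - 120 = -82823/584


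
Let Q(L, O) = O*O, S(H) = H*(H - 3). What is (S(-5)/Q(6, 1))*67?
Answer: 2680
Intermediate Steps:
S(H) = H*(-3 + H)
Q(L, O) = O²
(S(-5)/Q(6, 1))*67 = ((-5*(-3 - 5))/(1²))*67 = (-5*(-8)/1)*67 = (40*1)*67 = 40*67 = 2680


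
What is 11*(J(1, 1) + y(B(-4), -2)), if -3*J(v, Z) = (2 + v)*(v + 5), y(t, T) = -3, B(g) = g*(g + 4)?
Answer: -99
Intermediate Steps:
B(g) = g*(4 + g)
J(v, Z) = -(2 + v)*(5 + v)/3 (J(v, Z) = -(2 + v)*(v + 5)/3 = -(2 + v)*(5 + v)/3)
11*(J(1, 1) + y(B(-4), -2)) = 11*((-10/3 - 7/3*1 - ⅓*1²) - 3) = 11*((-10/3 - 7/3 - ⅓*1) - 3) = 11*((-10/3 - 7/3 - ⅓) - 3) = 11*(-6 - 3) = 11*(-9) = -99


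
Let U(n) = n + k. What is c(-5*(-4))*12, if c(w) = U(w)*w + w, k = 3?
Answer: 5760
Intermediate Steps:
U(n) = 3 + n (U(n) = n + 3 = 3 + n)
c(w) = w + w*(3 + w) (c(w) = (3 + w)*w + w = w*(3 + w) + w = w + w*(3 + w))
c(-5*(-4))*12 = ((-5*(-4))*(4 - 5*(-4)))*12 = (20*(4 + 20))*12 = (20*24)*12 = 480*12 = 5760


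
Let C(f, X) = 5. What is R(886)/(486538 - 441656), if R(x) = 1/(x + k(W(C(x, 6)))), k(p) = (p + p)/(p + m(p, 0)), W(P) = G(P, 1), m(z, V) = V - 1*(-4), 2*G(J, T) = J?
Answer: 13/517399696 ≈ 2.5126e-8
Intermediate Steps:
G(J, T) = J/2
m(z, V) = 4 + V (m(z, V) = V + 4 = 4 + V)
W(P) = P/2
k(p) = 2*p/(4 + p) (k(p) = (p + p)/(p + (4 + 0)) = (2*p)/(p + 4) = (2*p)/(4 + p) = 2*p/(4 + p))
R(x) = 1/(10/13 + x) (R(x) = 1/(x + 2*((½)*5)/(4 + (½)*5)) = 1/(x + 2*(5/2)/(4 + 5/2)) = 1/(x + 2*(5/2)/(13/2)) = 1/(x + 2*(5/2)*(2/13)) = 1/(x + 10/13) = 1/(10/13 + x))
R(886)/(486538 - 441656) = (13/(10 + 13*886))/(486538 - 441656) = (13/(10 + 11518))/44882 = (13/11528)*(1/44882) = 13/517399696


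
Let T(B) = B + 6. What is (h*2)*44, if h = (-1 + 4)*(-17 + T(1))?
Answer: -2640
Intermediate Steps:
T(B) = 6 + B
h = -30 (h = (-1 + 4)*(-17 + (6 + 1)) = 3*(-17 + 7) = 3*(-10) = -30)
(h*2)*44 = -30*2*44 = -60*44 = -2640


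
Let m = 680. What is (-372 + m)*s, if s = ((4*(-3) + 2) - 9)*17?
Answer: -99484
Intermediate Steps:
s = -323 (s = ((-12 + 2) - 9)*17 = (-10 - 9)*17 = -19*17 = -323)
(-372 + m)*s = (-372 + 680)*(-323) = 308*(-323) = -99484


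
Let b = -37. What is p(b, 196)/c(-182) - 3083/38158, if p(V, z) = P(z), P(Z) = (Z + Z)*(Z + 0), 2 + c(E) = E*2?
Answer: -1466441917/6982914 ≈ -210.00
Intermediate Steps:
c(E) = -2 + 2*E (c(E) = -2 + E*2 = -2 + 2*E)
P(Z) = 2*Z² (P(Z) = (2*Z)*Z = 2*Z²)
p(V, z) = 2*z²
p(b, 196)/c(-182) - 3083/38158 = (2*196²)/(-2 + 2*(-182)) - 3083/38158 = (2*38416)/(-2 - 364) - 3083*1/38158 = 76832/(-366) - 3083/38158 = 76832*(-1/366) - 3083/38158 = -38416/183 - 3083/38158 = -1466441917/6982914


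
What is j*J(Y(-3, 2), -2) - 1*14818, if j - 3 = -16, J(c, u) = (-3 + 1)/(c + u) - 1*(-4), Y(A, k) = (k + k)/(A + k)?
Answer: -44623/3 ≈ -14874.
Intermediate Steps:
Y(A, k) = 2*k/(A + k) (Y(A, k) = (2*k)/(A + k) = 2*k/(A + k))
J(c, u) = 4 - 2/(c + u) (J(c, u) = -2/(c + u) + 4 = 4 - 2/(c + u))
j = -13 (j = 3 - 16 = -13)
j*J(Y(-3, 2), -2) - 1*14818 = -26*(-1 + 2*(2*2/(-3 + 2)) + 2*(-2))/(2*2/(-3 + 2) - 2) - 1*14818 = -26*(-1 + 2*(2*2/(-1)) - 4)/(2*2/(-1) - 2) - 14818 = -26*(-1 + 2*(2*2*(-1)) - 4)/(2*2*(-1) - 2) - 14818 = -26*(-1 + 2*(-4) - 4)/(-4 - 2) - 14818 = -26*(-1 - 8 - 4)/(-6) - 14818 = -26*(-1)*(-13)/6 - 14818 = -13*13/3 - 14818 = -169/3 - 14818 = -44623/3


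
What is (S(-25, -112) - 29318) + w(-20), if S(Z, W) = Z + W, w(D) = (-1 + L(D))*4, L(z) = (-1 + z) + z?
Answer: -29623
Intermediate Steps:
L(z) = -1 + 2*z
w(D) = -8 + 8*D (w(D) = (-1 + (-1 + 2*D))*4 = (-2 + 2*D)*4 = -8 + 8*D)
S(Z, W) = W + Z
(S(-25, -112) - 29318) + w(-20) = ((-112 - 25) - 29318) + (-8 + 8*(-20)) = (-137 - 29318) + (-8 - 160) = -29455 - 168 = -29623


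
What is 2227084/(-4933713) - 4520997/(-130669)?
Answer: 22014290832665/644683343997 ≈ 34.147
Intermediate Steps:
2227084/(-4933713) - 4520997/(-130669) = 2227084*(-1/4933713) - 4520997*(-1/130669) = -2227084/4933713 + 4520997/130669 = 22014290832665/644683343997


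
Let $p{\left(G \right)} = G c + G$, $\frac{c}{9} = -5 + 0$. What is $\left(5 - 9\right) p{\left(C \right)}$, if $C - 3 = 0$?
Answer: $528$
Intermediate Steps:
$C = 3$ ($C = 3 + 0 = 3$)
$c = -45$ ($c = 9 \left(-5 + 0\right) = 9 \left(-5\right) = -45$)
$p{\left(G \right)} = - 44 G$ ($p{\left(G \right)} = G \left(-45\right) + G = - 45 G + G = - 44 G$)
$\left(5 - 9\right) p{\left(C \right)} = \left(5 - 9\right) \left(\left(-44\right) 3\right) = \left(-4\right) \left(-132\right) = 528$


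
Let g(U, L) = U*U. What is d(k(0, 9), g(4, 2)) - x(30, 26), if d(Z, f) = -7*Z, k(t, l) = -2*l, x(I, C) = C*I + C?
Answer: -680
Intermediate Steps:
g(U, L) = U²
x(I, C) = C + C*I
d(k(0, 9), g(4, 2)) - x(30, 26) = -(-14)*9 - 26*(1 + 30) = -7*(-18) - 26*31 = 126 - 1*806 = 126 - 806 = -680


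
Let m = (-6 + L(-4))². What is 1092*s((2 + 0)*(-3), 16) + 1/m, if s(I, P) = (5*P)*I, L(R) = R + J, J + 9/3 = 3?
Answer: -52415999/100 ≈ -5.2416e+5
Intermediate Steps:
J = 0 (J = -3 + 3 = 0)
L(R) = R (L(R) = R + 0 = R)
s(I, P) = 5*I*P
m = 100 (m = (-6 - 4)² = (-10)² = 100)
1092*s((2 + 0)*(-3), 16) + 1/m = 1092*(5*((2 + 0)*(-3))*16) + 1/100 = 1092*(5*(2*(-3))*16) + 1/100 = 1092*(5*(-6)*16) + 1/100 = 1092*(-480) + 1/100 = -524160 + 1/100 = -52415999/100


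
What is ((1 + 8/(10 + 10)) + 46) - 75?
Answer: -138/5 ≈ -27.600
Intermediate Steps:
((1 + 8/(10 + 10)) + 46) - 75 = ((1 + 8/20) + 46) - 75 = ((1 + (1/20)*8) + 46) - 75 = ((1 + 2/5) + 46) - 75 = (7/5 + 46) - 75 = 237/5 - 75 = -138/5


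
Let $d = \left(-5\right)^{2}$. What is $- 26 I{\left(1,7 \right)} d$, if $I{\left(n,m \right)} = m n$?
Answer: $-4550$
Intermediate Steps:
$d = 25$
$- 26 I{\left(1,7 \right)} d = - 26 \cdot 7 \cdot 1 \cdot 25 = \left(-26\right) 7 \cdot 25 = \left(-182\right) 25 = -4550$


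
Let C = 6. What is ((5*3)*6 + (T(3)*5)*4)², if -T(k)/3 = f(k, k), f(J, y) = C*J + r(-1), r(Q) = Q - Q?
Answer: 980100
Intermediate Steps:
r(Q) = 0
f(J, y) = 6*J (f(J, y) = 6*J + 0 = 6*J)
T(k) = -18*k
((5*3)*6 + (T(3)*5)*4)² = ((5*3)*6 + (-18*3*5)*4)² = (15*6 - 54*5*4)² = (90 - 270*4)² = (90 - 1080)² = (-990)² = 980100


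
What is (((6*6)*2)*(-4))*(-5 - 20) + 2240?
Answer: 9440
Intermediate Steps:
(((6*6)*2)*(-4))*(-5 - 20) + 2240 = ((36*2)*(-4))*(-25) + 2240 = (72*(-4))*(-25) + 2240 = -288*(-25) + 2240 = 7200 + 2240 = 9440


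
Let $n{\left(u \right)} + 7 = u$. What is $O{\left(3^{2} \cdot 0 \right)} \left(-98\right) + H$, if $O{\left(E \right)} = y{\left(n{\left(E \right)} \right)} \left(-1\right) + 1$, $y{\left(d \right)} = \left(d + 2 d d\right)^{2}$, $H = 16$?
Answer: $811456$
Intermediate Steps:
$n{\left(u \right)} = -7 + u$
$y{\left(d \right)} = \left(d + 2 d^{2}\right)^{2}$
$O{\left(E \right)} = 1 - \left(-13 + 2 E\right)^{2} \left(-7 + E\right)^{2}$ ($O{\left(E \right)} = \left(-7 + E\right)^{2} \left(1 + 2 \left(-7 + E\right)\right)^{2} \left(-1\right) + 1 = \left(-7 + E\right)^{2} \left(1 + \left(-14 + 2 E\right)\right)^{2} \left(-1\right) + 1 = \left(-7 + E\right)^{2} \left(-13 + 2 E\right)^{2} \left(-1\right) + 1 = \left(-13 + 2 E\right)^{2} \left(-7 + E\right)^{2} \left(-1\right) + 1 = - \left(-13 + 2 E\right)^{2} \left(-7 + E\right)^{2} + 1 = 1 - \left(-13 + 2 E\right)^{2} \left(-7 + E\right)^{2}$)
$O{\left(3^{2} \cdot 0 \right)} \left(-98\right) + H = \left(1 - \left(-13 + 2 \cdot 3^{2} \cdot 0\right)^{2} \left(-7 + 3^{2} \cdot 0\right)^{2}\right) \left(-98\right) + 16 = \left(1 - \left(-13 + 2 \cdot 9 \cdot 0\right)^{2} \left(-7 + 9 \cdot 0\right)^{2}\right) \left(-98\right) + 16 = \left(1 - \left(-13 + 2 \cdot 0\right)^{2} \left(-7 + 0\right)^{2}\right) \left(-98\right) + 16 = \left(1 - \left(-13 + 0\right)^{2} \left(-7\right)^{2}\right) \left(-98\right) + 16 = \left(1 - \left(-13\right)^{2} \cdot 49\right) \left(-98\right) + 16 = \left(1 - 169 \cdot 49\right) \left(-98\right) + 16 = \left(1 - 8281\right) \left(-98\right) + 16 = \left(-8280\right) \left(-98\right) + 16 = 811440 + 16 = 811456$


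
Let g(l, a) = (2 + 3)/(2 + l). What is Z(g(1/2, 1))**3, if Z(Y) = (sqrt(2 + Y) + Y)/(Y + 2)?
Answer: 1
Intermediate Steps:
g(l, a) = 5/(2 + l)
Z(Y) = (Y + sqrt(2 + Y))/(2 + Y)
Z(g(1/2, 1))**3 = ((2 + 5/(2 + 1/2) + (5/(2 + 1/2))*sqrt(2 + 5/(2 + 1/2)))/(2 + 5/(2 + 1/2))**(3/2))**3 = ((2 + 5/(5/2) + (5/(5/2))*sqrt(2 + 5/(5/2)))/(2 + 5/(5/2))**(3/2))**3 = ((2 + 5*(2/5) + (5*(2/5))*sqrt(2 + 5*(2/5)))/(2 + 5*(2/5))**(3/2))**3 = ((2 + 2 + 2*sqrt(2 + 2))/(2 + 2)**(3/2))**3 = ((2 + 2 + 2*sqrt(4))/4**(3/2))**3 = ((2 + 2 + 2*2)/8)**3 = ((2 + 2 + 4)/8)**3 = ((1/8)*8)**3 = 1**3 = 1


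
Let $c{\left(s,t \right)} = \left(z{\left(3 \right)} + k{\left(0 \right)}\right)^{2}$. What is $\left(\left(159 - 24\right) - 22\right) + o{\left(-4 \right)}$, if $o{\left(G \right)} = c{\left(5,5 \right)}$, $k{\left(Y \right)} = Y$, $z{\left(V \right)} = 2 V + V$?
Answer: $194$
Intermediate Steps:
$z{\left(V \right)} = 3 V$
$c{\left(s,t \right)} = 81$ ($c{\left(s,t \right)} = \left(3 \cdot 3 + 0\right)^{2} = \left(9 + 0\right)^{2} = 9^{2} = 81$)
$o{\left(G \right)} = 81$
$\left(\left(159 - 24\right) - 22\right) + o{\left(-4 \right)} = \left(\left(159 - 24\right) - 22\right) + 81 = \left(135 - 22\right) + 81 = 113 + 81 = 194$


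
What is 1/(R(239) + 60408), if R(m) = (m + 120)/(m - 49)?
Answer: 190/11477879 ≈ 1.6554e-5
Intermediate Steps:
R(m) = (120 + m)/(-49 + m)
1/(R(239) + 60408) = 1/((120 + 239)/(-49 + 239) + 60408) = 1/(359/190 + 60408) = 1/(11477879/190) = 190/11477879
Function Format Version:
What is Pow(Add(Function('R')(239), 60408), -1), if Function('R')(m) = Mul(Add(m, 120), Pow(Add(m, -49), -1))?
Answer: Rational(190, 11477879) ≈ 1.6554e-5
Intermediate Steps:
Function('R')(m) = Mul(Pow(Add(-49, m), -1), Add(120, m)) (Function('R')(m) = Mul(Add(120, m), Pow(Add(-49, m), -1)) = Mul(Pow(Add(-49, m), -1), Add(120, m)))
Pow(Add(Function('R')(239), 60408), -1) = Pow(Add(Mul(Pow(Add(-49, 239), -1), Add(120, 239)), 60408), -1) = Pow(Add(Mul(Pow(190, -1), 359), 60408), -1) = Pow(Add(Mul(Rational(1, 190), 359), 60408), -1) = Pow(Add(Rational(359, 190), 60408), -1) = Pow(Rational(11477879, 190), -1) = Rational(190, 11477879)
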